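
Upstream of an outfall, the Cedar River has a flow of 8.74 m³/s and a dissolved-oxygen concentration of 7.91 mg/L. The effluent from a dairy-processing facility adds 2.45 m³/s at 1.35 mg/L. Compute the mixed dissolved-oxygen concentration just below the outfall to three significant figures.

Flow-weighted mixing: C = (Q_r C_r + Q_w C_w)/(Q_r + Q_w)
= (8.74×7.91 + 2.45×1.35)/(8.74 + 2.45) = 72.44/11.19 = 6.474 mg/L.

6.47 mg/L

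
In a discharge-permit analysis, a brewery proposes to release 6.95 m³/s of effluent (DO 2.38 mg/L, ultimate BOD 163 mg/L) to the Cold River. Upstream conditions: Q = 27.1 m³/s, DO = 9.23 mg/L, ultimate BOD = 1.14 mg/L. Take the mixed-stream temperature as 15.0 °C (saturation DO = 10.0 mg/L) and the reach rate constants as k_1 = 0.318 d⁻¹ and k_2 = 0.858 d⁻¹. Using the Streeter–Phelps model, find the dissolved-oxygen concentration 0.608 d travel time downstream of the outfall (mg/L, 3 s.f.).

Mixed DO = (27.1×9.23 + 6.95×2.38)/(27.1+6.95) = 266.7/34.05 = 7.832 mg/L.
Mixed L₀ = (27.1×1.14 + 6.95×163)/(34.05) = 1164/34.05 = 34.18 mg/L.
Initial deficit D₀ = C_s − DO₀ = 10.0 − 7.832 = 2.168 mg/L.
D(0.608) = [0.318×34.18/(0.858−0.318)](e^(−0.318×0.608) − e^(−0.858×0.608)) + 2.168 e^(−0.858×0.608)
= 20.13 × (0.8242 − 0.5935) + 2.168 × 0.5935 = 5.929 mg/L.
DO = 10.0 − 5.929 = 4.071 mg/L.

DO ≈ 4.07 mg/L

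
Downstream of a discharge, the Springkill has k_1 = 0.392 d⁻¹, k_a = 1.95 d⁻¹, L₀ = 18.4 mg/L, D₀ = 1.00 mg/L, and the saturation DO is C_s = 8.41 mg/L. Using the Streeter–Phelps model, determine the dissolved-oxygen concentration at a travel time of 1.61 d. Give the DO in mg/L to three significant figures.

k_1 L₀/(k_a−k_1) = 0.392×18.4/(1.95−0.392) = 7.213/1.558 = 4.630 mg/L.
e^(−k_1 t) = e^(−0.392×1.610) = 0.5320; e^(−k_a t) = e^(−1.95×1.610) = 0.04330.
D = 4.630 × (0.5320 − 0.04330) + 1.00 × 0.04330 = 2.262 + 0.04330 = 2.306 mg/L.
DO = C_s − D = 8.41 − 2.306 = 6.104 mg/L.

DO ≈ 6.10 mg/L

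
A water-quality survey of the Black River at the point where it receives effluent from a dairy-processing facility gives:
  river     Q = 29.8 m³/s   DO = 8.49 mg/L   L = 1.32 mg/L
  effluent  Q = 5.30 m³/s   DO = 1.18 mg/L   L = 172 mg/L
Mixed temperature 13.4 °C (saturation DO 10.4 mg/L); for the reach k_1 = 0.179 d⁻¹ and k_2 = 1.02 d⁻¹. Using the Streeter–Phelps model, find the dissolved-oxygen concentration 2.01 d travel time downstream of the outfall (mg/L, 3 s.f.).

Mixed DO = (29.8×8.49 + 5.30×1.18)/(29.8+5.30) = 259.3/35.10 = 7.386 mg/L.
Mixed L₀ = (29.8×1.32 + 5.30×172)/(35.10) = 950.9/35.10 = 27.09 mg/L.
Initial deficit D₀ = C_s − DO₀ = 10.4 − 7.386 = 3.014 mg/L.
D(2.01) = [0.179×27.09/(1.02−0.179)](e^(−0.179×2.01) − e^(−1.02×2.01)) + 3.014 e^(−1.02×2.01)
= 5.766 × (0.6978 − 0.1287) + 3.014 × 0.1287 = 3.670 mg/L.
DO = 10.4 − 3.670 = 6.730 mg/L.

DO ≈ 6.73 mg/L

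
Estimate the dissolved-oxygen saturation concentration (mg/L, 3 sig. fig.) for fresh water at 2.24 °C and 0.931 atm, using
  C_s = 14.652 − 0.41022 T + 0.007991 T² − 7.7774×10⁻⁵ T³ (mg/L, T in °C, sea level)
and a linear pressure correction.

C_s ≈ 12.8 mg/L

At sea level: C_s = 14.652 − 0.41022×2.24 + 0.007991×2.24² − 7.7774×10⁻⁵×2.24³ = 13.77 mg/L.
Pressure correction: C_s' = 13.77 × 0.931 = 12.82 mg/L.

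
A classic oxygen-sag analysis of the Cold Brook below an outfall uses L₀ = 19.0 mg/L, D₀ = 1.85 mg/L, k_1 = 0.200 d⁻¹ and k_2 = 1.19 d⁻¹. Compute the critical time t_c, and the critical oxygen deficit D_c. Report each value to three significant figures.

t_c = [1/(k_2−k_1)] ln[(k_2/k_1)(1 − D₀(k_2−k_1)/(k_1 L₀))]
= [1/(1.19−0.200)] ln[(1.19/0.200)(1 − 1.85×0.9900/(0.200×19.0))]
= (1/0.9900) ln[5.950 × 0.5180] = 1.010 × ln(3.082) = 1.010 × 1.126 = 1.137 d.
D_c = (k_1/k_2) L₀ e^(−k_1 t_c) = (0.200/1.19) × 19.0 × e^(−0.200×1.137) = 0.1681 × 19.0 × 0.7966 = 2.544 mg/L.

t_c ≈ 1.14 d; D_c ≈ 2.54 mg/L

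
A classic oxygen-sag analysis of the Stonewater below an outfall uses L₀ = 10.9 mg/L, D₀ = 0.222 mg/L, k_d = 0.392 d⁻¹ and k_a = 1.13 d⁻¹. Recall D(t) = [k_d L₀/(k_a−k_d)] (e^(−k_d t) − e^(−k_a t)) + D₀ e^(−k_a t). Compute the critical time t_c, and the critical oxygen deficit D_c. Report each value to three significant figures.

t_c ≈ 1.38 d; D_c ≈ 2.20 mg/L

With k_a/k_d = 2.883 and 1 − D₀(k_a−k_d)/(k_d L₀) = 0.9617,
t_c = ln(2.883 × 0.9617) / (1.13 − 0.392) = ln(2.772) / 0.7380 = 1.020/0.7380 = 1.382 d.
D_c = (k_d/k_a) L₀ e^(−k_d t_c) = (0.392/1.13) × 10.9 × e^(−0.392×1.382) = 0.3469 × 10.9 × 0.5818 = 2.200 mg/L.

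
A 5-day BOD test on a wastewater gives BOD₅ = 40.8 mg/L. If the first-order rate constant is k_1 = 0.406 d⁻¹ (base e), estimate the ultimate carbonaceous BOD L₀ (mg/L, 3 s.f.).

L₀ ≈ 47.0 mg/L

BOD₅ = L₀(1 − e^(−5k_1)) ⇒ L₀ = BOD₅ / (1 − e^(−5×0.406))
= 40.8 / (1 − 0.1313) = 40.8 / 0.8687 = 46.97 mg/L.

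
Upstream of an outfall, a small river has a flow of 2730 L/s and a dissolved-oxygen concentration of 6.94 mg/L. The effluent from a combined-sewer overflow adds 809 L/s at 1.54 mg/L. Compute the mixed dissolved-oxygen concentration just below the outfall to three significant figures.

Flow-weighted mixing: C = (Q_r C_r + Q_w C_w)/(Q_r + Q_w)
= (2730×6.94 + 809×1.54)/(2730 + 809) = 20190/3539 = 5.706 mg/L.

5.71 mg/L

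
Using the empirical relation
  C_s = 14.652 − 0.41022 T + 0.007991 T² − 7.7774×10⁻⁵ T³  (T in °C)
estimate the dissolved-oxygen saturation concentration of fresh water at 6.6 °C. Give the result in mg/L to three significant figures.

C_s ≈ 12.3 mg/L

C_s = 14.652 − 0.41022×6.6 + 0.007991×6.6² − 7.7774×10⁻⁵×6.6³ = 12.27 mg/L.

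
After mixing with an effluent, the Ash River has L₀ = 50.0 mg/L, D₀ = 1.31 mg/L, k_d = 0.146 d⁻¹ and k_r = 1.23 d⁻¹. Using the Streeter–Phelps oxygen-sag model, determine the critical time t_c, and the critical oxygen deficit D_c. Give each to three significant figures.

With k_r/k_d = 8.425 and 1 − D₀(k_r−k_d)/(k_d L₀) = 0.8055,
t_c = ln(8.425 × 0.8055) / (1.23 − 0.146) = ln(6.786) / 1.084 = 1.915/1.084 = 1.766 d.
L(t_c) = L₀ e^(−k_d t_c) = 50.0 × 0.7727 = 38.63 mg/L, and at the critical point k_r D_c = k_d L, so D_c = (0.146/1.23) × 38.63 = 4.586 mg/L.

t_c ≈ 1.77 d; D_c ≈ 4.59 mg/L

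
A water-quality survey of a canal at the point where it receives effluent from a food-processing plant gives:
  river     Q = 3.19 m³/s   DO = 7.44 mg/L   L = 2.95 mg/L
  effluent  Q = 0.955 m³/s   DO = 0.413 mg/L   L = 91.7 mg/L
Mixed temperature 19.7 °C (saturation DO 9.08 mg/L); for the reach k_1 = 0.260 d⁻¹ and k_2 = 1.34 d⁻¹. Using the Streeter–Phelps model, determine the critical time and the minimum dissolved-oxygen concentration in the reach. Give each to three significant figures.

Mixed DO = (3.19×7.44 + 0.955×0.413)/(3.19+0.955) = 24.13/4.145 = 5.821 mg/L.
Mixed L₀ = (3.19×2.95 + 0.955×91.7)/(4.145) = 96.98/4.145 = 23.40 mg/L.
Initial deficit D₀ = C_s − DO₀ = 9.08 − 5.821 = 3.259 mg/L.
t_c = (1/1.080) ln[(1.34/0.260)(1 − 3.259×1.080/(0.260×23.40))] = 0.9259 × ln(2.172) = 0.7182 d.
D_c = (0.260/1.34) × 23.40 × e^(−0.260×0.7182) = 0.1940 × 23.40 × 0.8297 = 3.767 mg/L.
Minimum DO = 9.08 − 3.767 = 5.313 mg/L.

t_c ≈ 0.718 d; minimum DO ≈ 5.31 mg/L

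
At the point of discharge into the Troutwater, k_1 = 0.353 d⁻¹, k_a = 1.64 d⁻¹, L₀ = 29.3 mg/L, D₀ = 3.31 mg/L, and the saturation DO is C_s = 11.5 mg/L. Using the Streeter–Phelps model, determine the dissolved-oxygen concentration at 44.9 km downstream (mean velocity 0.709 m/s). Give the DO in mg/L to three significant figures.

Travel time t = x/v = 44.9 km / (0.709 m/s) = 44900 m / 0.709 m/s = 63330 s = 0.7330 d.
k_1 L₀/(k_a−k_1) = 0.353×29.3/(1.64−0.353) = 10.34/1.287 = 8.036 mg/L.
e^(−k_1 t) = e^(−0.353×0.7330) = 0.7720; e^(−k_a t) = e^(−1.64×0.7330) = 0.3006.
D = 8.036 × (0.7720 − 0.3006) + 3.31 × 0.3006 = 3.789 + 0.9949 = 4.784 mg/L.
DO = C_s − D = 11.5 − 4.784 = 6.716 mg/L.

DO ≈ 6.72 mg/L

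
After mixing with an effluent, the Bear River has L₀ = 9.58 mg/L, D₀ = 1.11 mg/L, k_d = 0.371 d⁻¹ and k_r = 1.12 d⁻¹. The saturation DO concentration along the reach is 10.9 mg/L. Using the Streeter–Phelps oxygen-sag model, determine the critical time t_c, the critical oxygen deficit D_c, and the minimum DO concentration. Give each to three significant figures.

t_c = [1/(k_r−k_d)] ln[(k_r/k_d)(1 − D₀(k_r−k_d)/(k_d L₀))]
= [1/(1.12−0.371)] ln[(1.12/0.371)(1 − 1.11×0.7490/(0.371×9.58))]
= (1/0.7490) ln[3.019 × 0.7661] = 1.335 × ln(2.313) = 1.335 × 0.8384 = 1.119 d.
L(t_c) = L₀ e^(−k_d t_c) = 9.58 × 0.6601 = 6.324 mg/L, and at the critical point k_r D_c = k_d L, so D_c = (0.371/1.12) × 6.324 = 2.095 mg/L.
Minimum DO = C_s − D_c = 10.9 − 2.095 = 8.805 mg/L.

t_c ≈ 1.12 d; D_c ≈ 2.09 mg/L; min DO ≈ 8.81 mg/L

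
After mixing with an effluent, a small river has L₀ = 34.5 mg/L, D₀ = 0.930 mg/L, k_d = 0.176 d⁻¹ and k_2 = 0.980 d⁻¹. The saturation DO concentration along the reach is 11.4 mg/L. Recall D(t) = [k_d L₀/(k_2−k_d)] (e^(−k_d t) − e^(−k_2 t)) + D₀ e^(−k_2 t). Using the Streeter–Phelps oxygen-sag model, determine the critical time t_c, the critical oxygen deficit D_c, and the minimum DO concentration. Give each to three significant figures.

t_c ≈ 1.97 d; D_c ≈ 4.38 mg/L; min DO ≈ 7.02 mg/L

With k_2/k_d = 5.568 and 1 − D₀(k_2−k_d)/(k_d L₀) = 0.8769,
t_c = ln(5.568 × 0.8769) / (0.980 − 0.176) = ln(4.883) / 0.8040 = 1.586/0.8040 = 1.972 d.
D_c = (k_d/k_2) L₀ e^(−k_d t_c) = (0.176/0.980) × 34.5 × e^(−0.176×1.972) = 0.1796 × 34.5 × 0.7067 = 4.379 mg/L.
Minimum DO = C_s − D_c = 11.4 − 4.379 = 7.021 mg/L.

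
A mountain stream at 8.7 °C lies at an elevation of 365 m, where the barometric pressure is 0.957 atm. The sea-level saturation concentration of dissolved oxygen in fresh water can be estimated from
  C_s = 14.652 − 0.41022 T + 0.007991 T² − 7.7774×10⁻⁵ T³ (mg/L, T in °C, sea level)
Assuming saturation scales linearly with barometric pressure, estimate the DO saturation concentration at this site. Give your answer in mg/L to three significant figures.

C_s ≈ 11.1 mg/L

At sea level: C_s = 14.652 − 0.41022×8.7 + 0.007991×8.7² − 7.7774×10⁻⁵×8.7³ = 11.64 mg/L.
Pressure correction: C_s' = 11.64 × 0.957 = 11.14 mg/L.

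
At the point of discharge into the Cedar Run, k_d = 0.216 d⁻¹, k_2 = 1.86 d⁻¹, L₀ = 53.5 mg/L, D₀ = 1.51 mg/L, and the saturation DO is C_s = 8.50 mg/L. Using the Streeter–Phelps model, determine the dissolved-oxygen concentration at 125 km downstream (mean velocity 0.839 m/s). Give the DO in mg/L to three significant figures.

DO ≈ 3.88 mg/L

Travel time t = x/v = 125 km / (0.839 m/s) = 125000 m / 0.839 m/s = 149000 s = 1.724 d.
k_d L₀/(k_2−k_d) = 0.216×53.5/(1.86−0.216) = 11.56/1.644 = 7.029 mg/L.
e^(−k_d t) = e^(−0.216×1.724) = 0.6890; e^(−k_2 t) = e^(−1.86×1.724) = 0.04046.
D = 7.029 × (0.6890 − 0.04046) + 1.51 × 0.04046 = 4.559 + 0.06110 = 4.620 mg/L.
DO = C_s − D = 8.50 − 4.620 = 3.880 mg/L.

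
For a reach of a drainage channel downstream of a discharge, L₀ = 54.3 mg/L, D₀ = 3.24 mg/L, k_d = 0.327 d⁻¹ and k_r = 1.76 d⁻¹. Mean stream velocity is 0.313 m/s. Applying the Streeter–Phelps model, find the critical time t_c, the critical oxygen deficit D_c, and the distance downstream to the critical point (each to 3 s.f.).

t_c = [1/(k_r−k_d)] ln[(k_r/k_d)(1 − D₀(k_r−k_d)/(k_d L₀))]
= [1/(1.76−0.327)] ln[(1.76/0.327)(1 − 3.24×1.433/(0.327×54.3))]
= (1/1.433) ln[5.382 × 0.7385] = 0.6978 × ln(3.975) = 0.6978 × 1.380 = 0.9630 d.
L(t_c) = L₀ e^(−k_d t_c) = 54.3 × 0.7299 = 39.63 mg/L, and at the critical point k_r D_c = k_d L, so D_c = (0.327/1.76) × 39.63 = 7.363 mg/L.
x_c = v t_c = 0.313 m/s × 0.9630 d × 86400 s/d = 26040 m ≈ 26.0 km.

t_c ≈ 0.963 d; D_c ≈ 7.36 mg/L; x_c ≈ 26.0 km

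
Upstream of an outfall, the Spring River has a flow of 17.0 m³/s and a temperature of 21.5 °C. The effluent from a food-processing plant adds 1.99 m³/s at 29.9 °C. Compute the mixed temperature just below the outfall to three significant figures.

22.4 °C

Flow-weighted mixing: C = (Q_r C_r + Q_w C_w)/(Q_r + Q_w)
= (17.0×21.5 + 1.99×29.9)/(17.0 + 1.99) = 425.0/18.99 = 22.38 °C.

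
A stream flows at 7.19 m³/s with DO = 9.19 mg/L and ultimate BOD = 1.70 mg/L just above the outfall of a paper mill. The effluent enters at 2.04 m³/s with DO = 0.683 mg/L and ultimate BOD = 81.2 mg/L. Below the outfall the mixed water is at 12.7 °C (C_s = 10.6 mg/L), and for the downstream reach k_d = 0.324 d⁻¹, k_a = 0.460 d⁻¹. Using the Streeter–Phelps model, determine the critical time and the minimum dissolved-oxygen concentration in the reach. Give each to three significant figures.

t_c ≈ 2.03 d; minimum DO ≈ 3.57 mg/L

Mixed DO = (7.19×9.19 + 2.04×0.683)/(7.19+2.04) = 67.47/9.230 = 7.310 mg/L.
Mixed L₀ = (7.19×1.70 + 2.04×81.2)/(9.230) = 177.9/9.230 = 19.27 mg/L.
Initial deficit D₀ = C_s − DO₀ = 10.6 − 7.310 = 3.290 mg/L.
t_c = (1/0.1360) ln[(0.460/0.324)(1 − 3.290×0.1360/(0.324×19.27))] = 7.353 × ln(1.318) = 2.030 d.
D_c = (0.324/0.460) × 19.27 × e^(−0.324×2.030) = 0.7043 × 19.27 × 0.5180 = 7.031 mg/L.
Minimum DO = 10.6 − 7.031 = 3.569 mg/L.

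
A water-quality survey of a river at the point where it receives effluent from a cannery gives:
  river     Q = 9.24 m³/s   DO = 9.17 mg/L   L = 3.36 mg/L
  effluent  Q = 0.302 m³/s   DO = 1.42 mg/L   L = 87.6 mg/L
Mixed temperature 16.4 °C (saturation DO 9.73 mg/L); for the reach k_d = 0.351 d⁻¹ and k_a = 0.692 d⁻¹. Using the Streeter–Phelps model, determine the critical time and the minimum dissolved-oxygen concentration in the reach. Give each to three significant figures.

Mixed DO = (9.24×9.17 + 0.302×1.42)/(9.24+0.302) = 85.16/9.542 = 8.925 mg/L.
Mixed L₀ = (9.24×3.36 + 0.302×87.6)/(9.542) = 57.50/9.542 = 6.026 mg/L.
Initial deficit D₀ = C_s − DO₀ = 9.73 − 8.925 = 0.8053 mg/L.
t_c = (1/0.3410) ln[(0.692/0.351)(1 − 0.8053×0.3410/(0.351×6.026))] = 2.933 × ln(1.716) = 1.583 d.
D_c = (0.351/0.692) × 6.026 × e^(−0.351×1.583) = 0.5072 × 6.026 × 0.5737 = 1.754 mg/L.
Minimum DO = 9.73 − 1.754 = 7.976 mg/L.

t_c ≈ 1.58 d; minimum DO ≈ 7.98 mg/L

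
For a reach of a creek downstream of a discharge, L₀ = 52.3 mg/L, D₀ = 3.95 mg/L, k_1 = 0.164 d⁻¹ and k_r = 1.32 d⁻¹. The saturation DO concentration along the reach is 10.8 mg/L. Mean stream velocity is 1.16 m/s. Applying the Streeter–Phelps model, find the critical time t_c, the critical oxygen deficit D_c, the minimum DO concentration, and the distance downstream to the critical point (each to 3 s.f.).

With k_r/k_1 = 8.049 and 1 − D₀(k_r−k_1)/(k_1 L₀) = 0.4676,
t_c = ln(8.049 × 0.4676) / (1.32 − 0.164) = ln(3.764) / 1.156 = 1.325/1.156 = 1.147 d.
L(t_c) = L₀ e^(−k_1 t_c) = 52.3 × 0.8286 = 43.33 mg/L, and at the critical point k_r D_c = k_1 L, so D_c = (0.164/1.32) × 43.33 = 5.384 mg/L.
Minimum DO = C_s − D_c = 10.8 − 5.384 = 5.416 mg/L.
x_c = v t_c = 1.16 m/s × 1.147 d × 86400 s/d = 114900 m ≈ 115 km.

t_c ≈ 1.15 d; D_c ≈ 5.38 mg/L; min DO ≈ 5.42 mg/L; x_c ≈ 115 km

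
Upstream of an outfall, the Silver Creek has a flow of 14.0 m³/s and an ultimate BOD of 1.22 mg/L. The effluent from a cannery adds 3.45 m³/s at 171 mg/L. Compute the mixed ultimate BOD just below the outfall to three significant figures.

34.8 mg/L

Flow-weighted mixing: C = (Q_r C_r + Q_w C_w)/(Q_r + Q_w)
= (14.0×1.22 + 3.45×171)/(14.0 + 3.45) = 607.0/17.45 = 34.79 mg/L.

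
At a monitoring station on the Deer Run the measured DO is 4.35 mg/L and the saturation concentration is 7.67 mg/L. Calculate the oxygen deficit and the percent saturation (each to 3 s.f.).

D ≈ 3.32 mg/L; 56.7 % saturation

D = C_s − C = 7.67 − 4.35 = 3.32 mg/L.
% saturation = 4.35/7.67 × 100 = 56.7 %.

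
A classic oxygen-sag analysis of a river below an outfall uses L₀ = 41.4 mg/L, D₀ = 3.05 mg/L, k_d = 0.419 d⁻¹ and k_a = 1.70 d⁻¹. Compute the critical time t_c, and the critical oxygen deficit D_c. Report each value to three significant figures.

t_c ≈ 0.894 d; D_c ≈ 7.02 mg/L

At the critical point dD/dt = 0, so k_d L₀ e^(−k_d t) = k_a D. Substituting D(t) from the Streeter–Phelps equation and solving for t gives
t_c = ln[(k_a/k_d)(1 − D₀(k_a−k_d)/(k_d L₀))] / (k_a−k_d).
Here k_a−k_d = 1.281 d⁻¹ and 1 − D₀(k_a−k_d)/(k_d L₀) = 1 − 3.05×1.281/(0.419×41.4) = 0.7748, so
t_c = ln(4.057 × 0.7748) / 1.281 = 1.145 / 1.281 = 0.8941 d.
D_c = (k_d/k_a) L₀ e^(−k_d t_c) = (0.419/1.70) × 41.4 × e^(−0.419×0.8941) = 0.2465 × 41.4 × 0.6876 = 7.016 mg/L.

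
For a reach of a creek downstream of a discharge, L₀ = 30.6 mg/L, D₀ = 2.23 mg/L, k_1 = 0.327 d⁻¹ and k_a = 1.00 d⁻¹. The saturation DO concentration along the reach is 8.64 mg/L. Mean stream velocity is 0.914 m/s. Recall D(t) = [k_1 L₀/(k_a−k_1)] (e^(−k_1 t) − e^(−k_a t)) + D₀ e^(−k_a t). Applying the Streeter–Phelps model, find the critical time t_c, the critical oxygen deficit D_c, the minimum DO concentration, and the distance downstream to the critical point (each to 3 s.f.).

With k_a/k_1 = 3.058 and 1 − D₀(k_a−k_1)/(k_1 L₀) = 0.8500,
t_c = ln(3.058 × 0.8500) / (1.00 − 0.327) = ln(2.599) / 0.6730 = 0.9553/0.6730 = 1.419 d.
L(t_c) = L₀ e^(−k_1 t_c) = 30.6 × 0.6287 = 19.24 mg/L, and at the critical point k_a D_c = k_1 L, so D_c = (0.327/1.00) × 19.24 = 6.291 mg/L.
Minimum DO = C_s − D_c = 8.64 − 6.291 = 2.349 mg/L.
x_c = v t_c = 0.914 m/s × 1.419 d × 86400 s/d = 112100 m ≈ 112 km.

t_c ≈ 1.42 d; D_c ≈ 6.29 mg/L; min DO ≈ 2.35 mg/L; x_c ≈ 112 km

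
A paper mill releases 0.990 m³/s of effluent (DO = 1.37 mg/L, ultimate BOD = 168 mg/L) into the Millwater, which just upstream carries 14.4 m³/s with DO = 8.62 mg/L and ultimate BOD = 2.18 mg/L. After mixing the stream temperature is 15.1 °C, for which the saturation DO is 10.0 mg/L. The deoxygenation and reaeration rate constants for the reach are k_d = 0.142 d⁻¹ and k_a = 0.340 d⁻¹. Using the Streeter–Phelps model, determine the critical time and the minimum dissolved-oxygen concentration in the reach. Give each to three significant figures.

t_c ≈ 3.28 d; minimum DO ≈ 6.63 mg/L

Mixed DO = (14.4×8.62 + 0.990×1.37)/(14.4+0.990) = 125.5/15.39 = 8.154 mg/L.
Mixed L₀ = (14.4×2.18 + 0.990×168)/(15.39) = 197.7/15.39 = 12.85 mg/L.
Initial deficit D₀ = C_s − DO₀ = 10.0 − 8.154 = 1.846 mg/L.
t_c = (1/0.1980) ln[(0.340/0.142)(1 − 1.846×0.1980/(0.142×12.85))] = 5.051 × ln(1.915) = 3.280 d.
D_c = (0.142/0.340) × 12.85 × e^(−0.142×3.280) = 0.4176 × 12.85 × 0.6276 = 3.368 mg/L.
Minimum DO = 10.0 − 3.368 = 6.632 mg/L.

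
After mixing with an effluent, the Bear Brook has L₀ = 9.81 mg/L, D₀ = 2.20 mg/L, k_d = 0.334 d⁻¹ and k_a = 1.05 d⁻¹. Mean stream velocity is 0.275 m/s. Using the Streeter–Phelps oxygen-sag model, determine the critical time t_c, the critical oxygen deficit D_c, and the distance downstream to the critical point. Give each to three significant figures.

t_c = [1/(k_a−k_d)] ln[(k_a/k_d)(1 − D₀(k_a−k_d)/(k_d L₀))]
= [1/(1.05−0.334)] ln[(1.05/0.334)(1 − 2.20×0.7160/(0.334×9.81))]
= (1/0.7160) ln[3.144 × 0.5192] = 1.397 × ln(1.632) = 1.397 × 0.4900 = 0.6844 d.
D_c = (k_d/k_a) L₀ e^(−k_d t_c) = (0.334/1.05) × 9.81 × e^(−0.334×0.6844) = 0.3181 × 9.81 × 0.7957 = 2.483 mg/L.
x_c = v t_c = 0.275 m/s × 0.6844 d × 86400 s/d = 16260 m ≈ 16.3 km.

t_c ≈ 0.684 d; D_c ≈ 2.48 mg/L; x_c ≈ 16.3 km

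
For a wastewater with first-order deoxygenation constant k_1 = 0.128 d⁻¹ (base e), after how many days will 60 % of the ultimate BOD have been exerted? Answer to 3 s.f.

t ≈ 7.16 d

y/L₀ = 1 − e^(−k_1 t) = 0.60 ⇒ e^(−k_1 t) = 0.400
t = −ln(0.400) / 0.128 = 0.9163 / 0.128 = 7.159 d.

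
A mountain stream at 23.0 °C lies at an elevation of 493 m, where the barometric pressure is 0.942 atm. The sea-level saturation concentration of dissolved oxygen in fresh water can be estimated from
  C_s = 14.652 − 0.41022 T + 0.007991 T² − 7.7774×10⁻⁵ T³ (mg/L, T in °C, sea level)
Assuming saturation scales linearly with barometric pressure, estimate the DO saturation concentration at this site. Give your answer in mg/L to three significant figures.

C_s ≈ 8.01 mg/L

At sea level: C_s = 14.652 − 0.41022×23.0 + 0.007991×23.0² − 7.7774×10⁻⁵×23.0³ = 8.498 mg/L.
Pressure correction: C_s' = 8.498 × 0.942 = 8.005 mg/L.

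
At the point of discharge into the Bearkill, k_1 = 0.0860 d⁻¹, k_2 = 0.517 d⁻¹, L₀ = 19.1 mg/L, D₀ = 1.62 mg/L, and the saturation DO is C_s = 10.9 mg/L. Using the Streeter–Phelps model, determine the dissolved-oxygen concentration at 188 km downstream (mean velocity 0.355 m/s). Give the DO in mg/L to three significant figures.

Travel time t = x/v = 188 km / (0.355 m/s) = 188000 m / 0.355 m/s = 529600 s = 6.129 d.
k_1 L₀/(k_2−k_1) = 0.0860×19.1/(0.517−0.0860) = 1.643/0.4310 = 3.811 mg/L.
e^(−k_1 t) = e^(−0.0860×6.129) = 0.5903; e^(−k_2 t) = e^(−0.517×6.129) = 0.04205.
D = 3.811 × (0.5903 − 0.04205) + 1.62 × 0.04205 = 2.089 + 0.06812 = 2.158 mg/L.
DO = C_s − D = 10.9 − 2.158 = 8.742 mg/L.

DO ≈ 8.74 mg/L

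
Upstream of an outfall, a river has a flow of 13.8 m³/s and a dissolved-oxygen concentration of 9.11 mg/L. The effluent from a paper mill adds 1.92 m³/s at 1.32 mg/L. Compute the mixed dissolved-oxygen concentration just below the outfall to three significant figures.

Flow-weighted mixing: C = (Q_r C_r + Q_w C_w)/(Q_r + Q_w)
= (13.8×9.11 + 1.92×1.32)/(13.8 + 1.92) = 128.3/15.72 = 8.159 mg/L.

8.16 mg/L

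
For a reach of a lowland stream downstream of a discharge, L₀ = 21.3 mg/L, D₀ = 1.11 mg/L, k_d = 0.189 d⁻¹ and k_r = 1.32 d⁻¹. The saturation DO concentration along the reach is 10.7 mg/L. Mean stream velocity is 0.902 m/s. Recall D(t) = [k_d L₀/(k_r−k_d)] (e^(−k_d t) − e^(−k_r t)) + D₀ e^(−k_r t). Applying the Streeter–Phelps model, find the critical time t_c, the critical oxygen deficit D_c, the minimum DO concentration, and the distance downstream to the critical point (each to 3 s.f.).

t_c ≈ 1.39 d; D_c ≈ 2.35 mg/L; min DO ≈ 8.35 mg/L; x_c ≈ 108 km

t_c = [1/(k_r−k_d)] ln[(k_r/k_d)(1 − D₀(k_r−k_d)/(k_d L₀))]
= [1/(1.32−0.189)] ln[(1.32/0.189)(1 − 1.11×1.131/(0.189×21.3))]
= (1/1.131) ln[6.984 × 0.6882] = 0.8842 × ln(4.806) = 0.8842 × 1.570 = 1.388 d.
L(t_c) = L₀ e^(−k_d t_c) = 21.3 × 0.7692 = 16.38 mg/L, and at the critical point k_r D_c = k_d L, so D_c = (0.189/1.32) × 16.38 = 2.346 mg/L.
Minimum DO = C_s − D_c = 10.7 − 2.346 = 8.354 mg/L.
x_c = v t_c = 0.902 m/s × 1.388 d × 86400 s/d = 108200 m ≈ 108 km.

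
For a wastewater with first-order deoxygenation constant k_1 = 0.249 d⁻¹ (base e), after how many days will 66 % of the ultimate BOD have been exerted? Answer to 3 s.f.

t ≈ 4.33 d

y/L₀ = 1 − e^(−k_1 t) = 0.66 ⇒ e^(−k_1 t) = 0.340
t = −ln(0.340) / 0.249 = 1.079 / 0.249 = 4.333 d.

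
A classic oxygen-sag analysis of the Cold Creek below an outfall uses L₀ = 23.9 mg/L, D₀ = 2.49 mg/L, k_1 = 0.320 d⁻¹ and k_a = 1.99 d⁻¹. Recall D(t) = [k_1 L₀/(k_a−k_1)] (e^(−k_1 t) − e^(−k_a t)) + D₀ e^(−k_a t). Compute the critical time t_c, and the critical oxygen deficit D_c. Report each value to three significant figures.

t_c ≈ 0.625 d; D_c ≈ 3.15 mg/L

With k_a/k_1 = 6.219 and 1 − D₀(k_a−k_1)/(k_1 L₀) = 0.4563,
t_c = ln(6.219 × 0.4563) / (1.99 − 0.320) = ln(2.838) / 1.670 = 1.043/1.670 = 0.6245 d.
L(t_c) = L₀ e^(−k_1 t_c) = 23.9 × 0.8189 = 19.57 mg/L, and at the critical point k_a D_c = k_1 L, so D_c = (0.320/1.99) × 19.57 = 3.147 mg/L.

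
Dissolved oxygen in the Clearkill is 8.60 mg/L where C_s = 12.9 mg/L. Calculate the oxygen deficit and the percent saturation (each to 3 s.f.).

D = C_s − C = 12.9 − 8.60 = 4.30 mg/L.
% saturation = 8.60/12.9 × 100 = 66.7 %.

D ≈ 4.30 mg/L; 66.7 % saturation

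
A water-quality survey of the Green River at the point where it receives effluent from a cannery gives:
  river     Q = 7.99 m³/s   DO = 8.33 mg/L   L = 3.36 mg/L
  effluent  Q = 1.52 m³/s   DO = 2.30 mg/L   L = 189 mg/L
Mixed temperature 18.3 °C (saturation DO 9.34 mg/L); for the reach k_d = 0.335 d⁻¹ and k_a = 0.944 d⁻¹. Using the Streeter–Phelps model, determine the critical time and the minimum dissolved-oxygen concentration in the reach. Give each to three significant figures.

Mixed DO = (7.99×8.33 + 1.52×2.30)/(7.99+1.52) = 70.05/9.510 = 7.366 mg/L.
Mixed L₀ = (7.99×3.36 + 1.52×189)/(9.510) = 314.1/9.510 = 33.03 mg/L.
Initial deficit D₀ = C_s − DO₀ = 9.34 − 7.366 = 1.974 mg/L.
t_c = (1/0.6090) ln[(0.944/0.335)(1 − 1.974×0.6090/(0.335×33.03))] = 1.642 × ln(2.512) = 1.512 d.
D_c = (0.335/0.944) × 33.03 × e^(−0.335×1.512) = 0.3549 × 33.03 × 0.6025 = 7.063 mg/L.
Minimum DO = 9.34 − 7.063 = 2.277 mg/L.

t_c ≈ 1.51 d; minimum DO ≈ 2.28 mg/L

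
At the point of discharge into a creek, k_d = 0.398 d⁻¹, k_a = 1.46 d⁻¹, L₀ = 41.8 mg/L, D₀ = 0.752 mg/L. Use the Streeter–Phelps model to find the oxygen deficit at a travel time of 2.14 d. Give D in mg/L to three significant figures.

D ≈ 6.03 mg/L

k_d L₀/(k_a−k_d) = 0.398×41.8/(1.46−0.398) = 16.64/1.062 = 15.67 mg/L.
e^(−k_d t) = e^(−0.398×2.140) = 0.4267; e^(−k_a t) = e^(−1.46×2.140) = 0.04396.
D = 15.67 × (0.4267 − 0.04396) + 0.752 × 0.04396 = 5.995 + 0.03306 = 6.028 mg/L.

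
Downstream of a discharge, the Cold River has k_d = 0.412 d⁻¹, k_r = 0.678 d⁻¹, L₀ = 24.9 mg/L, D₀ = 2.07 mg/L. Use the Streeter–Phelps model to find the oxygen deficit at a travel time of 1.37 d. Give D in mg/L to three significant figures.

k_d L₀/(k_r−k_d) = 0.412×24.9/(0.678−0.412) = 10.26/0.2660 = 38.57 mg/L.
e^(−k_d t) = e^(−0.412×1.370) = 0.5687; e^(−k_r t) = e^(−0.678×1.370) = 0.3950.
D = 38.57 × (0.5687 − 0.3950) + 2.07 × 0.3950 = 6.698 + 0.8177 = 7.516 mg/L.

D ≈ 7.52 mg/L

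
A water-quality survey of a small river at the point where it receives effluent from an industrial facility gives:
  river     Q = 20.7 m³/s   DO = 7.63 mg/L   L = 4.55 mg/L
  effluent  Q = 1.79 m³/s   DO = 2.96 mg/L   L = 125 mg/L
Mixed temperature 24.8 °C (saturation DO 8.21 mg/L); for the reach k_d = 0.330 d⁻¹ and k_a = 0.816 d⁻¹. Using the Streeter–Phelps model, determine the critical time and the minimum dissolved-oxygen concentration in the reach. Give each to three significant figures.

t_c ≈ 1.65 d; minimum DO ≈ 4.89 mg/L

Mixed DO = (20.7×7.63 + 1.79×2.96)/(20.7+1.79) = 163.2/22.49 = 7.258 mg/L.
Mixed L₀ = (20.7×4.55 + 1.79×125)/(22.49) = 317.9/22.49 = 14.14 mg/L.
Initial deficit D₀ = C_s − DO₀ = 8.21 − 7.258 = 0.9517 mg/L.
t_c = (1/0.4860) ln[(0.816/0.330)(1 − 0.9517×0.4860/(0.330×14.14))] = 2.058 × ln(2.228) = 1.648 d.
D_c = (0.330/0.816) × 14.14 × e^(−0.330×1.648) = 0.4044 × 14.14 × 0.5805 = 3.319 mg/L.
Minimum DO = 8.21 − 3.319 = 4.891 mg/L.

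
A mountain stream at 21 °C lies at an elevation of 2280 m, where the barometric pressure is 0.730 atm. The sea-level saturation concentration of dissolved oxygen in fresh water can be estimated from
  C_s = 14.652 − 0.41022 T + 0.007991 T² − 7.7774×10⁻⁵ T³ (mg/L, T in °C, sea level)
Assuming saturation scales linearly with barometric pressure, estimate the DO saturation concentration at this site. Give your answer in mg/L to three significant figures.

C_s ≈ 6.45 mg/L

At sea level: C_s = 14.652 − 0.41022×21 + 0.007991×21² − 7.7774×10⁻⁵×21³ = 8.841 mg/L.
Pressure correction: C_s' = 8.841 × 0.730 = 6.454 mg/L.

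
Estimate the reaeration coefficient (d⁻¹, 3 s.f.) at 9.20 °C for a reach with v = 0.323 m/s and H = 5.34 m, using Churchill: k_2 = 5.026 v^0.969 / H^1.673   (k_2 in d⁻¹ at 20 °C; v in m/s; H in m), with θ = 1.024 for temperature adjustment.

k_2(20) = 5.026 × 0.323^0.969 / 5.34^1.673 = 5.026 × 0.3345 / 16.49 = 0.1020 d⁻¹.
k_2(9.20) = 0.1020 × 1.024^(9.20−20) = 0.1020 × 0.7740 = 0.07893 d⁻¹.

k_2 ≈ 0.0789 d⁻¹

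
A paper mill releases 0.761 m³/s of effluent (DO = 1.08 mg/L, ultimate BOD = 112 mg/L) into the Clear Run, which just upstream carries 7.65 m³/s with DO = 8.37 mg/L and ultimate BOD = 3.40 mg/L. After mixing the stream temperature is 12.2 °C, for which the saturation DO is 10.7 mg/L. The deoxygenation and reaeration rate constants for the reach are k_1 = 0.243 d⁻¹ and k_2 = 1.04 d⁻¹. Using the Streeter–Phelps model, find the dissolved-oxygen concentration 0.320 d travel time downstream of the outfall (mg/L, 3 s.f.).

Mixed DO = (7.65×8.37 + 0.761×1.08)/(7.65+0.761) = 64.85/8.411 = 7.710 mg/L.
Mixed L₀ = (7.65×3.40 + 0.761×112)/(8.411) = 111.2/8.411 = 13.23 mg/L.
Initial deficit D₀ = C_s − DO₀ = 10.7 − 7.710 = 2.990 mg/L.
D(0.320) = [0.243×13.23/(1.04−0.243)](e^(−0.243×0.320) − e^(−1.04×0.320)) + 2.990 e^(−1.04×0.320)
= 4.032 × (0.9252 − 0.7169) + 2.990 × 0.7169 = 2.983 mg/L.
DO = 10.7 − 2.983 = 7.717 mg/L.

DO ≈ 7.72 mg/L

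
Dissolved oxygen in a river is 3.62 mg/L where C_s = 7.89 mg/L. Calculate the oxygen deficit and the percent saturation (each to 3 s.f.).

D = C_s − C = 7.89 − 3.62 = 4.27 mg/L.
% saturation = 3.62/7.89 × 100 = 45.9 %.

D ≈ 4.27 mg/L; 45.9 % saturation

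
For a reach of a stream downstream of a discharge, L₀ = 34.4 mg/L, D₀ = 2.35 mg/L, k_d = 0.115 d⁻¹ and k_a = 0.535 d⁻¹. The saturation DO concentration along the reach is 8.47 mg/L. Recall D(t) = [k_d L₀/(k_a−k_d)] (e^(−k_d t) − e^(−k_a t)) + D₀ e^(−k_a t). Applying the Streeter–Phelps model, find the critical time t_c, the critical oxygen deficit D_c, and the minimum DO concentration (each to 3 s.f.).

At the critical point dD/dt = 0, so k_d L₀ e^(−k_d t) = k_a D. Substituting D(t) from the Streeter–Phelps equation and solving for t gives
t_c = ln[(k_a/k_d)(1 − D₀(k_a−k_d)/(k_d L₀))] / (k_a−k_d).
Here k_a−k_d = 0.4200 d⁻¹ and 1 − D₀(k_a−k_d)/(k_d L₀) = 1 − 2.35×0.4200/(0.115×34.4) = 0.7505, so
t_c = ln(4.652 × 0.7505) / 0.4200 = 1.250 / 0.4200 = 2.977 d.
L(t_c) = L₀ e^(−k_d t_c) = 34.4 × 0.7101 = 24.43 mg/L, and at the critical point k_a D_c = k_d L, so D_c = (0.115/0.535) × 24.43 = 5.251 mg/L.
Minimum DO = C_s − D_c = 8.47 − 5.251 = 3.219 mg/L.

t_c ≈ 2.98 d; D_c ≈ 5.25 mg/L; min DO ≈ 3.22 mg/L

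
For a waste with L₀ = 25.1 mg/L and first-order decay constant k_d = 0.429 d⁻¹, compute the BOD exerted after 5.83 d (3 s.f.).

y_t = L₀(1 − e^(−k_d t)) = 25.1 × (1 − e^(−0.429×5.83))
= 25.1 × (1 − 0.08200) = 25.1 × 0.9180 = 23.04 mg/L.

y ≈ 23.0 mg/L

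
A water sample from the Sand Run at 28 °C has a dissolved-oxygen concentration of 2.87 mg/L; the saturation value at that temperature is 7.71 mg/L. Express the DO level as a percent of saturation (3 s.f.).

% saturation = C/C_s × 100 = 2.87/7.71 × 100 = 37.2 %.

37.2 % saturation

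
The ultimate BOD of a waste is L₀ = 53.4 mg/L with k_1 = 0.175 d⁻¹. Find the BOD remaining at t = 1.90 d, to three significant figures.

L_t = L₀ e^(−k_1 t) = 53.4 × e^(−0.175×1.90) = 53.4 × 0.7171 = 38.29 mg/L.

L ≈ 38.3 mg/L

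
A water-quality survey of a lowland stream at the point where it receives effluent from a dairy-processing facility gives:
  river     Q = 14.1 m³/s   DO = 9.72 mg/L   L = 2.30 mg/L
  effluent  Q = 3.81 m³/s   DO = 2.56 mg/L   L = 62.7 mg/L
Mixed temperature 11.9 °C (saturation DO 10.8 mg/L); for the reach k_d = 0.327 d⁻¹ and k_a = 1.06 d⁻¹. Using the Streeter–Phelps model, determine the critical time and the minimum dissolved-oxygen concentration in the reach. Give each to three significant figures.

Mixed DO = (14.1×9.72 + 3.81×2.56)/(14.1+3.81) = 146.8/17.91 = 8.197 mg/L.
Mixed L₀ = (14.1×2.30 + 3.81×62.7)/(17.91) = 271.3/17.91 = 15.15 mg/L.
Initial deficit D₀ = C_s − DO₀ = 10.8 − 8.197 = 2.603 mg/L.
t_c = (1/0.7330) ln[(1.06/0.327)(1 − 2.603×0.7330/(0.327×15.15))] = 1.364 × ln(1.993) = 0.9408 d.
D_c = (0.327/1.06) × 15.15 × e^(−0.327×0.9408) = 0.3085 × 15.15 × 0.7352 = 3.436 mg/L.
Minimum DO = 10.8 − 3.436 = 7.364 mg/L.

t_c ≈ 0.941 d; minimum DO ≈ 7.36 mg/L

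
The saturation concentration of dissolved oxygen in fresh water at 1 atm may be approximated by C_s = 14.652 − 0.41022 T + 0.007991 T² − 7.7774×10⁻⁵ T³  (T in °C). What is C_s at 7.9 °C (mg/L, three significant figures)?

C_s = 14.652 − 0.41022×7.9 + 0.007991×7.9² − 7.7774×10⁻⁵×7.9³ = 11.87 mg/L.

C_s ≈ 11.9 mg/L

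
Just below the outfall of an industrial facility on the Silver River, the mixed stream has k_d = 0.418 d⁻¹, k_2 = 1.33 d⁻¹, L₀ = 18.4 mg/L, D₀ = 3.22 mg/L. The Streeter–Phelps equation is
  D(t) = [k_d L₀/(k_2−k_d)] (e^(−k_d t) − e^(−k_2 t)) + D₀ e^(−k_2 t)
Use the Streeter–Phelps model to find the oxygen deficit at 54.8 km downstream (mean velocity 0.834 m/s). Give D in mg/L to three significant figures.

D ≈ 4.24 mg/L

Travel time t = x/v = 54.8 km / (0.834 m/s) = 54800 m / 0.834 m/s = 65710 s = 0.7605 d.
k_d L₀/(k_2−k_d) = 0.418×18.4/(1.33−0.418) = 7.691/0.9120 = 8.433 mg/L.
e^(−k_d t) = e^(−0.418×0.7605) = 0.7277; e^(−k_2 t) = e^(−1.33×0.7605) = 0.3637.
D = 8.433 × (0.7277 − 0.3637) + 3.22 × 0.3637 = 3.070 + 1.171 = 4.241 mg/L.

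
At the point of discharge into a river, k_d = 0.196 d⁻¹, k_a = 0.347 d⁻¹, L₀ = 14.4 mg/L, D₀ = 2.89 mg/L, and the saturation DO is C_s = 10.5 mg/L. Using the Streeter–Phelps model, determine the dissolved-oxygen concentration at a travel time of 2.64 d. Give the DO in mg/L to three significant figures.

k_d L₀/(k_a−k_d) = 0.196×14.4/(0.347−0.196) = 2.822/0.1510 = 18.69 mg/L.
e^(−k_d t) = e^(−0.196×2.640) = 0.5960; e^(−k_a t) = e^(−0.347×2.640) = 0.4001.
D = 18.69 × (0.5960 − 0.4001) + 2.89 × 0.4001 = 3.663 + 1.156 = 4.819 mg/L.
DO = C_s − D = 10.5 − 4.819 = 5.681 mg/L.

DO ≈ 5.68 mg/L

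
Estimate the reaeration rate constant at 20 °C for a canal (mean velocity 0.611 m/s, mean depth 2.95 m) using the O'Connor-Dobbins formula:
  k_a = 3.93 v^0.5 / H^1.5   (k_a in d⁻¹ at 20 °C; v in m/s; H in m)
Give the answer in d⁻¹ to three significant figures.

k_a = 3.93 × 0.611^0.5 / 2.95^1.5 = 3.93 × 0.7817 / 5.067 = 0.6063 d⁻¹.

k_a ≈ 0.606 d⁻¹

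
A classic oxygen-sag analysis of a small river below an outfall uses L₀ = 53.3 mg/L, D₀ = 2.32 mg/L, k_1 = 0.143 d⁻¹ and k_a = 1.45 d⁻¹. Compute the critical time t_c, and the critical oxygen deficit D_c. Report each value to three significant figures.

With k_a/k_1 = 10.14 and 1 − D₀(k_a−k_1)/(k_1 L₀) = 0.6022,
t_c = ln(10.14 × 0.6022) / (1.45 − 0.143) = ln(6.106) / 1.307 = 1.809/1.307 = 1.384 d.
D_c = (k_1/k_a) L₀ e^(−k_1 t_c) = (0.143/1.45) × 53.3 × e^(−0.143×1.384) = 0.09862 × 53.3 × 0.8204 = 4.312 mg/L.

t_c ≈ 1.38 d; D_c ≈ 4.31 mg/L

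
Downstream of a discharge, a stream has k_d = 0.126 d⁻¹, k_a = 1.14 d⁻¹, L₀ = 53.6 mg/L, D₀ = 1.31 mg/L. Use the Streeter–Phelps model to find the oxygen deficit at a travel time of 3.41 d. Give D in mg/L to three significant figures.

D ≈ 4.22 mg/L

k_d L₀/(k_a−k_d) = 0.126×53.6/(1.14−0.126) = 6.754/1.014 = 6.660 mg/L.
e^(−k_d t) = e^(−0.126×3.410) = 0.6507; e^(−k_a t) = e^(−1.14×3.410) = 0.02050.
D = 6.660 × (0.6507 − 0.02050) + 1.31 × 0.02050 = 4.198 + 0.02685 = 4.224 mg/L.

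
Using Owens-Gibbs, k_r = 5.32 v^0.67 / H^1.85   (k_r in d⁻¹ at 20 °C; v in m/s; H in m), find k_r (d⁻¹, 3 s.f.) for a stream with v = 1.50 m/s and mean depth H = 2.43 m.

k_r = 5.32 × 1.50^0.67 / 2.43^1.85 = 5.32 × 1.312 / 5.169 = 1.351 d⁻¹.

k_r ≈ 1.35 d⁻¹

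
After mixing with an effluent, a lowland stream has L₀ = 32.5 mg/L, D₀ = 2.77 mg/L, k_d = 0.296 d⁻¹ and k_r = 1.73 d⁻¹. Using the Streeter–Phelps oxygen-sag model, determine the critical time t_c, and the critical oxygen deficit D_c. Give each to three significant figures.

t_c ≈ 0.860 d; D_c ≈ 4.31 mg/L

t_c = [1/(k_r−k_d)] ln[(k_r/k_d)(1 − D₀(k_r−k_d)/(k_d L₀))]
= [1/(1.73−0.296)] ln[(1.73/0.296)(1 − 2.77×1.434/(0.296×32.5))]
= (1/1.434) ln[5.845 × 0.5871] = 0.6974 × ln(3.431) = 0.6974 × 1.233 = 0.8598 d.
L(t_c) = L₀ e^(−k_d t_c) = 32.5 × 0.7753 = 25.20 mg/L, and at the critical point k_r D_c = k_d L, so D_c = (0.296/1.73) × 25.20 = 4.311 mg/L.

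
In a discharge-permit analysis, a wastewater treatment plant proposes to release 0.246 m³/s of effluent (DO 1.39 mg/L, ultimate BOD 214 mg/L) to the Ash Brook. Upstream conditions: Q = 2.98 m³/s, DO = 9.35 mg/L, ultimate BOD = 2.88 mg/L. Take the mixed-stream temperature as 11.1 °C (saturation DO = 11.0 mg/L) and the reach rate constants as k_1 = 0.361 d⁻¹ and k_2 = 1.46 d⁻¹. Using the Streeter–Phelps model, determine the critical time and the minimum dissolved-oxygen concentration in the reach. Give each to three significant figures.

Mixed DO = (2.98×9.35 + 0.246×1.39)/(2.98+0.246) = 28.20/3.226 = 8.743 mg/L.
Mixed L₀ = (2.98×2.88 + 0.246×214)/(3.226) = 61.23/3.226 = 18.98 mg/L.
Initial deficit D₀ = C_s − DO₀ = 11.0 − 8.743 = 2.257 mg/L.
t_c = (1/1.099) ln[(1.46/0.361)(1 − 2.257×1.099/(0.361×18.98))] = 0.9099 × ln(2.580) = 0.8625 d.
D_c = (0.361/1.46) × 18.98 × e^(−0.361×0.8625) = 0.2473 × 18.98 × 0.7325 = 3.437 mg/L.
Minimum DO = 11.0 − 3.437 = 7.563 mg/L.

t_c ≈ 0.862 d; minimum DO ≈ 7.56 mg/L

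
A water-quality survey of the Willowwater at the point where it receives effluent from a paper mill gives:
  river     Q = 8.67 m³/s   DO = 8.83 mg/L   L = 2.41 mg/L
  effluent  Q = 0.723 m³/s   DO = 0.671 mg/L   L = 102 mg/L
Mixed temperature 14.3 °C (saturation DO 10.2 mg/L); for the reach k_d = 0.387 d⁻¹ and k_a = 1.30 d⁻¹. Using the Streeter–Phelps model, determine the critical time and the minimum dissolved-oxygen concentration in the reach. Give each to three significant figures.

t_c ≈ 0.636 d; minimum DO ≈ 7.86 mg/L

Mixed DO = (8.67×8.83 + 0.723×0.671)/(8.67+0.723) = 77.04/9.393 = 8.202 mg/L.
Mixed L₀ = (8.67×2.41 + 0.723×102)/(9.393) = 94.64/9.393 = 10.08 mg/L.
Initial deficit D₀ = C_s − DO₀ = 10.2 − 8.202 = 1.998 mg/L.
t_c = (1/0.9130) ln[(1.30/0.387)(1 − 1.998×0.9130/(0.387×10.08))] = 1.095 × ln(1.788) = 0.6363 d.
D_c = (0.387/1.30) × 10.08 × e^(−0.387×0.6363) = 0.2977 × 10.08 × 0.7817 = 2.345 mg/L.
Minimum DO = 10.2 − 2.345 = 7.855 mg/L.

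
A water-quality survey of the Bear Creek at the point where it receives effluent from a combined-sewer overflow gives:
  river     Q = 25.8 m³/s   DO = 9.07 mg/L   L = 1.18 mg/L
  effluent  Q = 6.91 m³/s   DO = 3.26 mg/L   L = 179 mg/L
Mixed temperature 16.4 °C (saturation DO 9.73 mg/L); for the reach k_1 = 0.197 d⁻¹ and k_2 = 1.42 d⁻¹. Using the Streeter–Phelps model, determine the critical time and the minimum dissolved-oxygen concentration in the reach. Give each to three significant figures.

Mixed DO = (25.8×9.07 + 6.91×3.26)/(25.8+6.91) = 256.5/32.71 = 7.843 mg/L.
Mixed L₀ = (25.8×1.18 + 6.91×179)/(32.71) = 1267/32.71 = 38.74 mg/L.
Initial deficit D₀ = C_s − DO₀ = 9.73 − 7.843 = 1.887 mg/L.
t_c = (1/1.223) ln[(1.42/0.197)(1 − 1.887×1.223/(0.197×38.74))] = 0.8177 × ln(5.028) = 1.321 d.
D_c = (0.197/1.42) × 38.74 × e^(−0.197×1.321) = 0.1387 × 38.74 × 0.7709 = 4.144 mg/L.
Minimum DO = 9.73 − 4.144 = 5.586 mg/L.

t_c ≈ 1.32 d; minimum DO ≈ 5.59 mg/L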